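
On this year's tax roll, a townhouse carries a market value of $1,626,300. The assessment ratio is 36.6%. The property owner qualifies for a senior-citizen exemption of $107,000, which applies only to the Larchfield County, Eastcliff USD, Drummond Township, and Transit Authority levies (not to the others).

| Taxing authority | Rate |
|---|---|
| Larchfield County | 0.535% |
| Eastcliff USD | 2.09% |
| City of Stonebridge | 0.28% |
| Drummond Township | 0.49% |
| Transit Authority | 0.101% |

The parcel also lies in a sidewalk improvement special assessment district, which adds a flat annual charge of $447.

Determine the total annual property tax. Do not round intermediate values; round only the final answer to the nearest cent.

$17,814.97

Assessed value = $1,626,300 × 0.366 = $595,225.8
Larchfield County: ($595,225.8 − $107,000) × 0.00535 = $488,225.8 × 0.00535 = $2,612.00803
Eastcliff USD: ($595,225.8 − $107,000) × 0.0209 = $488,225.8 × 0.0209 = $10,203.91922
City of Stonebridge: $595,225.8 × 0.0028 = $1,666.63224
Drummond Township: ($595,225.8 − $107,000) × 0.0049 = $488,225.8 × 0.0049 = $2,392.30642
Transit Authority: ($595,225.8 − $107,000) × 0.00101 = $488,225.8 × 0.00101 = $493.108058
Levies subtotal = $17,367.973968
Total = $17,367.973968 + $447 = $17,814.973968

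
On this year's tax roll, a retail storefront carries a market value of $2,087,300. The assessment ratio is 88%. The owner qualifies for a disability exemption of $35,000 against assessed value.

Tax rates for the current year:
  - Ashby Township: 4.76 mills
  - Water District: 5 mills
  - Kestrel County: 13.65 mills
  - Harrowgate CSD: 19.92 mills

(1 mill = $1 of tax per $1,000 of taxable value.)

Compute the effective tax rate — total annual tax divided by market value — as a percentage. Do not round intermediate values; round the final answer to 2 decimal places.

3.74%

Assessed value = $2,087,300 × 0.88 = $1,836,824
Taxable value = $1,836,824 − $35,000 = $1,801,824
Ashby Township: $1,801,824 × 0.00476 = $8,576.68224
Water District: $1,801,824 × 0.005 = $9,009.12
Kestrel County: $1,801,824 × 0.01365 = $24,594.8976
Harrowgate CSD: $1,801,824 × 0.01992 = $35,892.33408
Total tax = $78,073.03392
Effective rate = $78,073.03392 ÷ $2,087,300 = 3.74% of market value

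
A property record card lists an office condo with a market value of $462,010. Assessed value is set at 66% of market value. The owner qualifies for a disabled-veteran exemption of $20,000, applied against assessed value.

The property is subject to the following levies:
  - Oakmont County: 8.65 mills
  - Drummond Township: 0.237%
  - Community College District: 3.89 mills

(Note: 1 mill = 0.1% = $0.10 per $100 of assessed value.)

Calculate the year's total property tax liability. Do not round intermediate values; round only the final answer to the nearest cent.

Assessed value = $462,010 × 0.66 = $304,926.6
Taxable value = $304,926.6 − $20,000 = $284,926.6
Oakmont County: $284,926.6 × 0.00865 = $2,464.61509
Drummond Township: $284,926.6 × 0.00237 = $675.276042
Community College District: $284,926.6 × 0.00389 = $1,108.364474
Total = $4,248.255606

$4,248.26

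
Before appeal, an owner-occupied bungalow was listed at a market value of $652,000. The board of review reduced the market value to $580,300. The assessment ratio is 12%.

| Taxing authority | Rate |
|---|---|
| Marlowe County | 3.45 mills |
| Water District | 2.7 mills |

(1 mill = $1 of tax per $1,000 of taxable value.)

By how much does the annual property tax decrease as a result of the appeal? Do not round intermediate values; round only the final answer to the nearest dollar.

Old assessed value = $652,000 × 0.12 = $78,240
New assessed value = $580,300 × 0.12 = $69,636
Combined rate = 0.00345 + 0.0027 = 0.00615
Old tax = $78,240 × 0.00615 = $481.176
New tax = $69,636 × 0.00615 = $428.2614
Reduction = $481.176 − $428.2614 = $52.9146

$53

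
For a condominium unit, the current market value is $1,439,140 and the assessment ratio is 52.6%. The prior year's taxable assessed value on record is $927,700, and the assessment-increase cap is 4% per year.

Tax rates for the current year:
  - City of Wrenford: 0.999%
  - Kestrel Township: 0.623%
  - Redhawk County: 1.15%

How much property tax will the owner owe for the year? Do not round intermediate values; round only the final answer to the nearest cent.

Uncapped assessed value = $1,439,140 × 0.526 = $756,987.64
Cap limit = $927,700 × 1.04 = $964,808
Taxable assessed value = min($756,987.64, $964,808) = $756,987.64 (cap does not bind)
City of Wrenford: $756,987.64 × 0.00999 = $7,562.3065236
Kestrel Township: $756,987.64 × 0.00623 = $4,716.0329972
Redhawk County: $756,987.64 × 0.0115 = $8,705.35786
Total = $20,983.6973808

$20,983.70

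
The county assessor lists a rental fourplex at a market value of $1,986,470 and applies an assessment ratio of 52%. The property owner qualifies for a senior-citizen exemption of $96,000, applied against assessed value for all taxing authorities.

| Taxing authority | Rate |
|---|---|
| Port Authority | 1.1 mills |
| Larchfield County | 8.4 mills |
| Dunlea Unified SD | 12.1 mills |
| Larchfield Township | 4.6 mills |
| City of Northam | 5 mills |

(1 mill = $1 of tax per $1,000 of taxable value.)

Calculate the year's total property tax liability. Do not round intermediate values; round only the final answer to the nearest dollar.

Assessed value = $1,986,470 × 0.52 = $1,032,964.4
Taxable value = $1,032,964.4 − $96,000 = $936,964.4
Port Authority: $936,964.4 × 0.0011 = $1,030.66084
Larchfield County: $936,964.4 × 0.0084 = $7,870.50096
Dunlea Unified SD: $936,964.4 × 0.0121 = $11,337.26924
Larchfield Township: $936,964.4 × 0.0046 = $4,310.03624
City of Northam: $936,964.4 × 0.005 = $4,684.822
Total = $1,030.66084 + $7,870.50096 + $11,337.26924 + $4,310.03624 + $4,684.822 = $29,233.28928

$29,233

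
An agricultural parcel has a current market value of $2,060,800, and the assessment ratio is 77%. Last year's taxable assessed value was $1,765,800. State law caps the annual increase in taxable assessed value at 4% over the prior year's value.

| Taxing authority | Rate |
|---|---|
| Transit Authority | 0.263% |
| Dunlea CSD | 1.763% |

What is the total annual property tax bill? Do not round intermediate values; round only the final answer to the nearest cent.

Uncapped assessed value = $2,060,800 × 0.77 = $1,586,816
Cap limit = $1,765,800 × 1.04 = $1,836,432
Taxable assessed value = min($1,586,816, $1,836,432) = $1,586,816 (cap does not bind)
Transit Authority: $1,586,816 × 0.00263 = $4,173.32608
Dunlea CSD: $1,586,816 × 0.01763 = $27,975.56608
Total = $32,148.89216

$32,148.89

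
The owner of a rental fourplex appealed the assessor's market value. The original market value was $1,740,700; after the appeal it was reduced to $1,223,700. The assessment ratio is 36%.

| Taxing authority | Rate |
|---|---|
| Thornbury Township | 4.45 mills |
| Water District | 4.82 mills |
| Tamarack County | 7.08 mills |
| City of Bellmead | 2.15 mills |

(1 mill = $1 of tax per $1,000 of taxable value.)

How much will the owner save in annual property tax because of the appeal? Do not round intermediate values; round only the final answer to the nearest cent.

Old assessed value = $1,740,700 × 0.36 = $626,652
New assessed value = $1,223,700 × 0.36 = $440,532
Combined rate = 0.00445 + 0.00482 + 0.00708 + 0.00215 = 0.0185
Old tax = $626,652 × 0.0185 = $11,593.062
New tax = $440,532 × 0.0185 = $8,149.842
Reduction = $11,593.062 − $8,149.842 = $3,443.22

$3,443.22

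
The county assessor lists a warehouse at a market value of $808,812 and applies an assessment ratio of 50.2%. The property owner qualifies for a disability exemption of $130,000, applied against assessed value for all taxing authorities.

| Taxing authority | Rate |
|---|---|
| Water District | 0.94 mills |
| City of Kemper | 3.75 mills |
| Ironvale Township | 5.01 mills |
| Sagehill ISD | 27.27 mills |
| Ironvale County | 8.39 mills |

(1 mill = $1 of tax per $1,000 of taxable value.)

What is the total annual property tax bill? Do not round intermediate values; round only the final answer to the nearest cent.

Assessed value = $808,812 × 0.502 = $406,023.624
Taxable value = $406,023.624 − $130,000 = $276,023.624
Water District: $276,023.624 × 0.00094 = $259.46220656
City of Kemper: $276,023.624 × 0.00375 = $1,035.08859
Ironvale Township: $276,023.624 × 0.00501 = $1,382.87835624
Sagehill ISD: $276,023.624 × 0.02727 = $7,527.16422648
Ironvale County: $276,023.624 × 0.00839 = $2,315.83820536
Total = $259.46220656 + $1,035.08859 + $1,382.87835624 + $7,527.16422648 + $2,315.83820536 = $12,520.43158464

$12,520.43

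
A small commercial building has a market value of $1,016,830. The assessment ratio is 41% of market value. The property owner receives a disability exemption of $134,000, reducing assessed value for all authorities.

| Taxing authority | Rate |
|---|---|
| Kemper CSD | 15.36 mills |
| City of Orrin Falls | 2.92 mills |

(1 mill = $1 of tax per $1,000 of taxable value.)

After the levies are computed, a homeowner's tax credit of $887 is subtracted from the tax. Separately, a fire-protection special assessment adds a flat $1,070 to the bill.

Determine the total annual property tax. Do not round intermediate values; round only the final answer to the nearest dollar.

$5,354

Assessed value = $1,016,830 × 0.41 = $416,900.3
Taxable value = $416,900.3 − $134,000 = $282,900.3
Kemper CSD: $282,900.3 × 0.01536 = $4,345.348608
City of Orrin Falls: $282,900.3 × 0.00292 = $826.068876
Levies subtotal = $5,171.417484
After credit = $5,171.417484 − $887 = $4,284.417484
Total = $4,284.417484 + $1,070 = $5,354.417484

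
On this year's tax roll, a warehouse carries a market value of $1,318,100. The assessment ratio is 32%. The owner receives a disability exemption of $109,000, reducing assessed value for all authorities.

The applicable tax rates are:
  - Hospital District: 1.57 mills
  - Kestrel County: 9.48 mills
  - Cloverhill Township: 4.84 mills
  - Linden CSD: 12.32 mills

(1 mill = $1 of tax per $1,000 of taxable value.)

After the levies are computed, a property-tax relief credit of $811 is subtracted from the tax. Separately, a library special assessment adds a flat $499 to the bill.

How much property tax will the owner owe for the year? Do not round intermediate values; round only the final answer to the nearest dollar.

$8,512

Assessed value = $1,318,100 × 0.32 = $421,792
Taxable value = $421,792 − $109,000 = $312,792
Hospital District: $312,792 × 0.00157 = $491.08344
Kestrel County: $312,792 × 0.00948 = $2,965.26816
Cloverhill Township: $312,792 × 0.00484 = $1,513.91328
Linden CSD: $312,792 × 0.01232 = $3,853.59744
Levies subtotal = $8,823.86232
After credit = $8,823.86232 − $811 = $8,012.86232
Total = $8,012.86232 + $499 = $8,511.86232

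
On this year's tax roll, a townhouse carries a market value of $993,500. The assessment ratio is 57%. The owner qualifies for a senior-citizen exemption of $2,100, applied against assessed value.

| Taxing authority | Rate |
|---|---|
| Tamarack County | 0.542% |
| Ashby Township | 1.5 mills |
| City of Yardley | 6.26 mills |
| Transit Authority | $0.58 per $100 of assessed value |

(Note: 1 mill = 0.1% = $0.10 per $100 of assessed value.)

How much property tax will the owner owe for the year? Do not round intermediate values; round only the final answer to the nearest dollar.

Assessed value = $993,500 × 0.57 = $566,295
Taxable value = $566,295 − $2,100 = $564,195
Tamarack County: $564,195 × 0.00542 = $3,057.9369
Ashby Township: $564,195 × 0.0015 = $846.2925
City of Yardley: $564,195 × 0.00626 = $3,531.8607
Transit Authority: $564,195 × 0.0058 = $3,272.331
Total = $10,708.4211

$10,708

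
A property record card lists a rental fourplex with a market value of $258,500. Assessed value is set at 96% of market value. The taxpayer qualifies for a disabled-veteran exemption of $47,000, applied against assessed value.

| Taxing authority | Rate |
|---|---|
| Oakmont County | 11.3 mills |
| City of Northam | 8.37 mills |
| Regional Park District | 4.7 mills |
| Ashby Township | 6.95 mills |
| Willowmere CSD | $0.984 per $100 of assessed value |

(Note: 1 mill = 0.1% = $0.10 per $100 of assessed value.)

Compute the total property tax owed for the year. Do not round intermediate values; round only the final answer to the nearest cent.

Assessed value = $258,500 × 0.96 = $248,160
Taxable value = $248,160 − $47,000 = $201,160
Oakmont County: $201,160 × 0.0113 = $2,273.108
City of Northam: $201,160 × 0.00837 = $1,683.7092
Regional Park District: $201,160 × 0.0047 = $945.452
Ashby Township: $201,160 × 0.00695 = $1,398.062
Willowmere CSD: $201,160 × 0.00984 = $1,979.4144
Total = $8,279.7456

$8,279.75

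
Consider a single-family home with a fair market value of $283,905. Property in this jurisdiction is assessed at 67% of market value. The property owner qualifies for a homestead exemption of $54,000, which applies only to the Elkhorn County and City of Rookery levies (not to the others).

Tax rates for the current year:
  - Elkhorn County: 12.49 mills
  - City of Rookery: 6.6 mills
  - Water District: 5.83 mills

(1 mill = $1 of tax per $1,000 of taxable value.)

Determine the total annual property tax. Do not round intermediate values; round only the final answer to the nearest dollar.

$3,709

Assessed value = $283,905 × 0.67 = $190,216.35
Elkhorn County: ($190,216.35 − $54,000) × 0.01249 = $136,216.35 × 0.01249 = $1,701.3422115
City of Rookery: ($190,216.35 − $54,000) × 0.0066 = $136,216.35 × 0.0066 = $899.02791
Water District: $190,216.35 × 0.00583 = $1,108.9613205
Total = $3,709.331442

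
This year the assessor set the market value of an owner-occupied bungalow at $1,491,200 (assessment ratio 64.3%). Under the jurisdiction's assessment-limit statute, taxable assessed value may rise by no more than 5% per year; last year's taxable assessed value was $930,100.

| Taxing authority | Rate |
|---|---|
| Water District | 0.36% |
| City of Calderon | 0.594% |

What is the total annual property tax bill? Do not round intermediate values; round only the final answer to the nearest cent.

$9,147.35

Uncapped assessed value = $1,491,200 × 0.643 = $958,841.6
Cap limit = $930,100 × 1.05 = $976,605
Taxable assessed value = min($958,841.6, $976,605) = $958,841.6 (cap does not bind)
Water District: $958,841.6 × 0.0036 = $3,451.82976
City of Calderon: $958,841.6 × 0.00594 = $5,695.519104
Total = $9,147.348864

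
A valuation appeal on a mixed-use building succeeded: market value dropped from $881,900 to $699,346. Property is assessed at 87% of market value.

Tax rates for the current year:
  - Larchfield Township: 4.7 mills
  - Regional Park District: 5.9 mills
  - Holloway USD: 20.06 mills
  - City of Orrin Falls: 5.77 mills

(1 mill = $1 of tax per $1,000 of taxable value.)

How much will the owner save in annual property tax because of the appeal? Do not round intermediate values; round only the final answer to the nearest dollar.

$5,786

Old assessed value = $881,900 × 0.87 = $767,253
New assessed value = $699,346 × 0.87 = $608,431.02
Combined rate = 0.0047 + 0.0059 + 0.02006 + 0.00577 = 0.03643
Old tax = $767,253 × 0.03643 = $27,951.02679
New tax = $608,431.02 × 0.03643 = $22,165.1420586
Reduction = $27,951.02679 − $22,165.1420586 = $5,785.8847314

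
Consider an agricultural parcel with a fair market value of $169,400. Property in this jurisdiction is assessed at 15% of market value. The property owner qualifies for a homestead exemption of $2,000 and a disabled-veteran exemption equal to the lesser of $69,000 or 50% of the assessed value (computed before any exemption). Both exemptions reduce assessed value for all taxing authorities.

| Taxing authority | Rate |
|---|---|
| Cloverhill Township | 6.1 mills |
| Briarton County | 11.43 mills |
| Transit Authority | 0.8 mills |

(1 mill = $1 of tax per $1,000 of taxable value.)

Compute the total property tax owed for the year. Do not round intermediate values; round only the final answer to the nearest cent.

Assessed value = $169,400 × 0.15 = $25,410
Disabled-veteran exemption = min($69,000, 50% × $25,410) = min($69,000, $12,705) = $12,705 (percentage binds)
Taxable value = $25,410 − $2,000 − $12,705 = $10,705
Cloverhill Township: $10,705 × 0.0061 = $65.3005
Briarton County: $10,705 × 0.01143 = $122.35815
Transit Authority: $10,705 × 0.0008 = $8.564
Total = $196.22265

$196.22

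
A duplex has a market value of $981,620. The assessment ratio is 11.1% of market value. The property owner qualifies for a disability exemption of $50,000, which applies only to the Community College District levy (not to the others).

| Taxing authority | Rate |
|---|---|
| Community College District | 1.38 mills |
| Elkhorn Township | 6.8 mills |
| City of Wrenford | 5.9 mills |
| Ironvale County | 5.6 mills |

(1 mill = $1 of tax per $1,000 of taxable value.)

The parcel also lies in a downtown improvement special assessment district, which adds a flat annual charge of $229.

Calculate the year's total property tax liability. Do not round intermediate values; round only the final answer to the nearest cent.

$2,304.33

Assessed value = $981,620 × 0.111 = $108,959.82
Community College District: ($108,959.82 − $50,000) × 0.00138 = $58,959.82 × 0.00138 = $81.3645516
Elkhorn Township: $108,959.82 × 0.0068 = $740.926776
City of Wrenford: $108,959.82 × 0.0059 = $642.862938
Ironvale County: $108,959.82 × 0.0056 = $610.174992
Levies subtotal = $2,075.3292576
Total = $2,075.3292576 + $229 = $2,304.3292576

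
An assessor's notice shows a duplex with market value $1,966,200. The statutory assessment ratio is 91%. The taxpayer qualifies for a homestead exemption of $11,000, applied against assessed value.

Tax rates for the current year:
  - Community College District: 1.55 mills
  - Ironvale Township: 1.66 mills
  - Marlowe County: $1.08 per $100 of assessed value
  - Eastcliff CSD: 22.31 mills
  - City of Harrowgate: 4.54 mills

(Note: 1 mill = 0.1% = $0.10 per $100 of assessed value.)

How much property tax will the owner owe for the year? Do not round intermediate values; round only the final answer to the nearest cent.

Assessed value = $1,966,200 × 0.91 = $1,789,242
Taxable value = $1,789,242 − $11,000 = $1,778,242
Community College District: $1,778,242 × 0.00155 = $2,756.2751
Ironvale Township: $1,778,242 × 0.00166 = $2,951.88172
Marlowe County: $1,778,242 × 0.0108 = $19,205.0136
Eastcliff CSD: $1,778,242 × 0.02231 = $39,672.57902
City of Harrowgate: $1,778,242 × 0.00454 = $8,073.21868
Total = $72,658.96812

$72,658.97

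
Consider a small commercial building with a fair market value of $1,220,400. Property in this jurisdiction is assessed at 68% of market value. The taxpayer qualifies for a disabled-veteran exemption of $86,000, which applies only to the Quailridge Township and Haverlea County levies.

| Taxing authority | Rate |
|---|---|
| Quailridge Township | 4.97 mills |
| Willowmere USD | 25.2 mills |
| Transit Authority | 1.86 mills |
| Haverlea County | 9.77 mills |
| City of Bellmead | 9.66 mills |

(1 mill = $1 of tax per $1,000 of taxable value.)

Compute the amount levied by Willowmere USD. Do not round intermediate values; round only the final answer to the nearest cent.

$20,912.77

Assessed value = $1,220,400 × 0.68 = $829,872
Willowmere USD taxable value = $829,872 (exemption does not apply)
Willowmere USD levy = $829,872 × 0.0252 = $20,912.7744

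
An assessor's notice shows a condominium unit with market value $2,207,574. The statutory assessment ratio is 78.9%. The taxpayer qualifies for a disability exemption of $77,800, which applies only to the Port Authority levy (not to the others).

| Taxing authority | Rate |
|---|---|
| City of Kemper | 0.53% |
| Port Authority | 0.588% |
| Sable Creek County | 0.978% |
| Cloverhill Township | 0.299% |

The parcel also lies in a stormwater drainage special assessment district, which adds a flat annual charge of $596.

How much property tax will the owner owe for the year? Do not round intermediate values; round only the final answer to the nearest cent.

Assessed value = $2,207,574 × 0.789 = $1,741,775.886
City of Kemper: $1,741,775.886 × 0.0053 = $9,231.4121958
Port Authority: ($1,741,775.886 − $77,800) × 0.00588 = $1,663,975.886 × 0.00588 = $9,784.17820968
Sable Creek County: $1,741,775.886 × 0.00978 = $17,034.56816508
Cloverhill Township: $1,741,775.886 × 0.00299 = $5,207.90989914
Levies subtotal = $41,258.0684697
Total = $41,258.0684697 + $596 = $41,854.0684697

$41,854.07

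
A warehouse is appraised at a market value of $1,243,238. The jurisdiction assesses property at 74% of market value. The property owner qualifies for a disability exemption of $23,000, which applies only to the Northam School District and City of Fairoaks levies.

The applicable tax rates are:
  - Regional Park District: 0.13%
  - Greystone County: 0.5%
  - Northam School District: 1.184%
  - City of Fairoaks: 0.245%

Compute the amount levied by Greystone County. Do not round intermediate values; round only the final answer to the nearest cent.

Assessed value = $1,243,238 × 0.74 = $919,996.12
Greystone County taxable value = $919,996.12 (exemption does not apply)
Greystone County levy = $919,996.12 × 0.005 = $4,599.9806

$4,599.98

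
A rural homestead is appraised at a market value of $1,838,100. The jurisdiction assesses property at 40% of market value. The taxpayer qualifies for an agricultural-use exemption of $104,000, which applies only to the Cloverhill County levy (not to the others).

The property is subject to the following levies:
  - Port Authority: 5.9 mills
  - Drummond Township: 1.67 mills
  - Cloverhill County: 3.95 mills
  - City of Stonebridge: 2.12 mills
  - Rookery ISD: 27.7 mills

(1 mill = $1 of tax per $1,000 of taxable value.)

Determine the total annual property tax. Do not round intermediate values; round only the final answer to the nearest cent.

Assessed value = $1,838,100 × 0.4 = $735,240
Port Authority: $735,240 × 0.0059 = $4,337.916
Drummond Township: $735,240 × 0.00167 = $1,227.8508
Cloverhill County: ($735,240 − $104,000) × 0.00395 = $631,240 × 0.00395 = $2,493.398
City of Stonebridge: $735,240 × 0.00212 = $1,558.7088
Rookery ISD: $735,240 × 0.0277 = $20,366.148
Total = $29,984.0216

$29,984.02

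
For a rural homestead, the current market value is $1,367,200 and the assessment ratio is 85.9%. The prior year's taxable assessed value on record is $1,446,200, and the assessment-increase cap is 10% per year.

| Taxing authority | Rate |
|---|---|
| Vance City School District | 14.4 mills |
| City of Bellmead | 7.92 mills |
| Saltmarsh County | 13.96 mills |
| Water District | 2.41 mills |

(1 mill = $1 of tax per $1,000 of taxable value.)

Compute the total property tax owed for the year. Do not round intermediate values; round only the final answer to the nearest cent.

$45,438.50

Uncapped assessed value = $1,367,200 × 0.859 = $1,174,424.8
Cap limit = $1,446,200 × 1.1 = $1,590,820
Taxable assessed value = min($1,174,424.8, $1,590,820) = $1,174,424.8 (cap does not bind)
Vance City School District: $1,174,424.8 × 0.0144 = $16,911.71712
City of Bellmead: $1,174,424.8 × 0.00792 = $9,301.444416
Saltmarsh County: $1,174,424.8 × 0.01396 = $16,394.970208
Water District: $1,174,424.8 × 0.00241 = $2,830.363768
Total = $45,438.495512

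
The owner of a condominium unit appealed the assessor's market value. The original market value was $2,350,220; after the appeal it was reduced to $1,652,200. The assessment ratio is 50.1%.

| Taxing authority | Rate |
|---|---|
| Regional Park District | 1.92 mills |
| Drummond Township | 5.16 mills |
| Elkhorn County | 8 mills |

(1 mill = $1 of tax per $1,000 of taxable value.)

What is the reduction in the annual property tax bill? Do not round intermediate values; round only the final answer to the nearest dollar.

$5,274

Old assessed value = $2,350,220 × 0.501 = $1,177,460.22
New assessed value = $1,652,200 × 0.501 = $827,752.2
Combined rate = 0.00192 + 0.00516 + 0.008 = 0.01508
Old tax = $1,177,460.22 × 0.01508 = $17,756.1001176
New tax = $827,752.2 × 0.01508 = $12,482.503176
Reduction = $17,756.1001176 − $12,482.503176 = $5,273.5969416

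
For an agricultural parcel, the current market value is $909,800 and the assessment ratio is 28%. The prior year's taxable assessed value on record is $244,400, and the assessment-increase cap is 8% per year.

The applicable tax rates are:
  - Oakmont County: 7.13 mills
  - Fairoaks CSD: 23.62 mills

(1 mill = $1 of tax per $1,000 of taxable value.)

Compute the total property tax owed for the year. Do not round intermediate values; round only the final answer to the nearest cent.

$7,833.38

Uncapped assessed value = $909,800 × 0.28 = $254,744
Cap limit = $244,400 × 1.08 = $263,952
Taxable assessed value = min($254,744, $263,952) = $254,744 (cap does not bind)
Oakmont County: $254,744 × 0.00713 = $1,816.32472
Fairoaks CSD: $254,744 × 0.02362 = $6,017.05328
Total = $7,833.378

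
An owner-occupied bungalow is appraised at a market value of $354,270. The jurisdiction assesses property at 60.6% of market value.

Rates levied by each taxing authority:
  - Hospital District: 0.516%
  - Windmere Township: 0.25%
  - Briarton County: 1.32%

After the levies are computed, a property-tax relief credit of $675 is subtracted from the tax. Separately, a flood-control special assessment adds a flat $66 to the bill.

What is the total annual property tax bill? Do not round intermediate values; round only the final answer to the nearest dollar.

Assessed value = $354,270 × 0.606 = $214,687.62
Hospital District: $214,687.62 × 0.00516 = $1,107.7881192
Windmere Township: $214,687.62 × 0.0025 = $536.71905
Briarton County: $214,687.62 × 0.0132 = $2,833.876584
Levies subtotal = $4,478.3837532
After credit = $4,478.3837532 − $675 = $3,803.3837532
Total = $3,803.3837532 + $66 = $3,869.3837532

$3,869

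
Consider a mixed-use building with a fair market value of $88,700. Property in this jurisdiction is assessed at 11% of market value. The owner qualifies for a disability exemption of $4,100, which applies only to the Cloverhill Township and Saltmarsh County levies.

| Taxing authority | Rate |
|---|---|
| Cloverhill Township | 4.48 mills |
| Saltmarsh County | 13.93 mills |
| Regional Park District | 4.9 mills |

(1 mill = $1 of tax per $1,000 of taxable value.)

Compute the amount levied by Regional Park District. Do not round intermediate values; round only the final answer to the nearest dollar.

Assessed value = $88,700 × 0.11 = $9,757
Regional Park District taxable value = $9,757 (exemption does not apply)
Regional Park District levy = $9,757 × 0.0049 = $47.8093

$48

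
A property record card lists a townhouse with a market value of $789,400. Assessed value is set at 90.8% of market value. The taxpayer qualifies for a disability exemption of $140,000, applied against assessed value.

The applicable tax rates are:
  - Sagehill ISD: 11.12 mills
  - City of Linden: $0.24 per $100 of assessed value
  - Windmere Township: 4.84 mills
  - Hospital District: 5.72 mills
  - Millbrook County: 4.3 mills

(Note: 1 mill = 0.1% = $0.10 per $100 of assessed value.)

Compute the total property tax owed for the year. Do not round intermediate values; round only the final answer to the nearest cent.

$16,368.88

Assessed value = $789,400 × 0.908 = $716,775.2
Taxable value = $716,775.2 − $140,000 = $576,775.2
Sagehill ISD: $576,775.2 × 0.01112 = $6,413.740224
City of Linden: $576,775.2 × 0.0024 = $1,384.26048
Windmere Township: $576,775.2 × 0.00484 = $2,791.591968
Hospital District: $576,775.2 × 0.00572 = $3,299.154144
Millbrook County: $576,775.2 × 0.0043 = $2,480.13336
Total = $16,368.880176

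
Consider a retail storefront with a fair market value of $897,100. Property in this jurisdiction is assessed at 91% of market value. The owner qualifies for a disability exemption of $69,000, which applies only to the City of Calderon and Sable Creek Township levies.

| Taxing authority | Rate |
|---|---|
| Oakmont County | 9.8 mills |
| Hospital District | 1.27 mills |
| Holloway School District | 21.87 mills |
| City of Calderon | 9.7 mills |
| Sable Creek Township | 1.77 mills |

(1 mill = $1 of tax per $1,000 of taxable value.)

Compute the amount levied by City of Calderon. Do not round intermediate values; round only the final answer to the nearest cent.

$7,249.40

Assessed value = $897,100 × 0.91 = $816,361
City of Calderon taxable value = $816,361 − $69,000 = $747,361
City of Calderon levy = $747,361 × 0.0097 = $7,249.4017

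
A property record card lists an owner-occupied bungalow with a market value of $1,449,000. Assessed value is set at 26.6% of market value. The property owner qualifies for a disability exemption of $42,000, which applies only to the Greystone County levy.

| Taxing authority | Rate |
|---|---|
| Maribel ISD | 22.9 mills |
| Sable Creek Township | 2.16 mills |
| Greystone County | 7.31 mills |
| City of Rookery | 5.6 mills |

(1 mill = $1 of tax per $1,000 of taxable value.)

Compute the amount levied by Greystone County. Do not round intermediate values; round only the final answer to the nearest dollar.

$2,511

Assessed value = $1,449,000 × 0.266 = $385,434
Greystone County taxable value = $385,434 − $42,000 = $343,434
Greystone County levy = $343,434 × 0.00731 = $2,510.50254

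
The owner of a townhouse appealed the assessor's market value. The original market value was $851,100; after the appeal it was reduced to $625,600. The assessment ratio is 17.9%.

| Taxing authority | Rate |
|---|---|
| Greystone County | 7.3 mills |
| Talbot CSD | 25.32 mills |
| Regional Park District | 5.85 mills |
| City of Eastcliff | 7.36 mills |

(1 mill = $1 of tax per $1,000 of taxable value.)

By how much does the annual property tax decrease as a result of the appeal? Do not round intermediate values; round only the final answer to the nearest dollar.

Old assessed value = $851,100 × 0.179 = $152,346.9
New assessed value = $625,600 × 0.179 = $111,982.4
Combined rate = 0.0073 + 0.02532 + 0.00585 + 0.00736 = 0.04583
Old tax = $152,346.9 × 0.04583 = $6,982.058427
New tax = $111,982.4 × 0.04583 = $5,132.153392
Reduction = $6,982.058427 − $5,132.153392 = $1,849.905035

$1,850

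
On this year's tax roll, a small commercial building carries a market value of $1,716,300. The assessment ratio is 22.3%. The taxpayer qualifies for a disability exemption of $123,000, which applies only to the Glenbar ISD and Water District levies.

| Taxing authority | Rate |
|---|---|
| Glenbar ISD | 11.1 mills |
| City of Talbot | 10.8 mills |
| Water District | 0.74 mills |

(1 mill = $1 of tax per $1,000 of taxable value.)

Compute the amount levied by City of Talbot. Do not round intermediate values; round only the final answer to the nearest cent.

Assessed value = $1,716,300 × 0.223 = $382,734.9
City of Talbot taxable value = $382,734.9 (exemption does not apply)
City of Talbot levy = $382,734.9 × 0.0108 = $4,133.53692

$4,133.54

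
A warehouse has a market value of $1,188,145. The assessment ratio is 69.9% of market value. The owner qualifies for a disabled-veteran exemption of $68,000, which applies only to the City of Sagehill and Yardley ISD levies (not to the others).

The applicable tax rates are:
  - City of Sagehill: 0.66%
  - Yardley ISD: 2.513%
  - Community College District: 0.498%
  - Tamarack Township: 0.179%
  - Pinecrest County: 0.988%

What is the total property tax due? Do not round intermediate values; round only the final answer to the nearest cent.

$38,022.60

Assessed value = $1,188,145 × 0.699 = $830,513.355
City of Sagehill: ($830,513.355 − $68,000) × 0.0066 = $762,513.355 × 0.0066 = $5,032.588143
Yardley ISD: ($830,513.355 − $68,000) × 0.02513 = $762,513.355 × 0.02513 = $19,161.96061115
Community College District: $830,513.355 × 0.00498 = $4,135.9565079
Tamarack Township: $830,513.355 × 0.00179 = $1,486.61890545
Pinecrest County: $830,513.355 × 0.00988 = $8,205.4719474
Total = $38,022.5961149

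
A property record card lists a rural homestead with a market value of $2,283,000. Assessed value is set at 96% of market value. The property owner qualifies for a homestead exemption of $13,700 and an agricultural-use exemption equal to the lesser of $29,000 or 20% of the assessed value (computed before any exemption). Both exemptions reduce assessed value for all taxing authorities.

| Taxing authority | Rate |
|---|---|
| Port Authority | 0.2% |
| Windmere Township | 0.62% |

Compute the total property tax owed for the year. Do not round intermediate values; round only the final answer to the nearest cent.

$17,621.64

Assessed value = $2,283,000 × 0.96 = $2,191,680
Agricultural-use exemption = min($29,000, 20% × $2,191,680) = min($29,000, $438,336) = $29,000 (dollar cap binds)
Taxable value = $2,191,680 − $13,700 − $29,000 = $2,148,980
Port Authority: $2,148,980 × 0.002 = $4,297.96
Windmere Township: $2,148,980 × 0.0062 = $13,323.676
Total = $17,621.636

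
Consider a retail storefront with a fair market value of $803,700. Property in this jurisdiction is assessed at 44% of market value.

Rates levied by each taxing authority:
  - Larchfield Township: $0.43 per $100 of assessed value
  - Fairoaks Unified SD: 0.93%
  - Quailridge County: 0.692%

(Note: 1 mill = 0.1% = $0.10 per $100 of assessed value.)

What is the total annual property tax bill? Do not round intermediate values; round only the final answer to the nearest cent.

$7,256.45

Assessed value = $803,700 × 0.44 = $353,628
Larchfield Township: $353,628 × 0.0043 = $1,520.6004
Fairoaks Unified SD: $353,628 × 0.0093 = $3,288.7404
Quailridge County: $353,628 × 0.00692 = $2,447.10576
Total = $7,256.44656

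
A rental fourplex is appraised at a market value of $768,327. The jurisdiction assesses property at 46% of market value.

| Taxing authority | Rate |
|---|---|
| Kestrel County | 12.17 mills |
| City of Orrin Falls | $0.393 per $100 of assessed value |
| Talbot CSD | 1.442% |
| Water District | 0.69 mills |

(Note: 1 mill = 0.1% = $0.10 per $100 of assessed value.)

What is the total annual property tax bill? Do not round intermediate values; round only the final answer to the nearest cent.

$11,030.56

Assessed value = $768,327 × 0.46 = $353,430.42
Kestrel County: $353,430.42 × 0.01217 = $4,301.2482114
City of Orrin Falls: $353,430.42 × 0.00393 = $1,388.9815506
Talbot CSD: $353,430.42 × 0.01442 = $5,096.4666564
Water District: $353,430.42 × 0.00069 = $243.8669898
Total = $11,030.5634082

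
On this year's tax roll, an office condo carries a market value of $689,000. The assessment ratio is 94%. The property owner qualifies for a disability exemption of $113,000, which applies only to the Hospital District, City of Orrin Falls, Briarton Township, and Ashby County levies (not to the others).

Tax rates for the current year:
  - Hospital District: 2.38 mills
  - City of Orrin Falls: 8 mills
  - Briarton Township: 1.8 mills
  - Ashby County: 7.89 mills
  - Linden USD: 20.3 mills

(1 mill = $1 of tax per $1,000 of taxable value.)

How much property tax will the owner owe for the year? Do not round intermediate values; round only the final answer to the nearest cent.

$23,878.12

Assessed value = $689,000 × 0.94 = $647,660
Hospital District: ($647,660 − $113,000) × 0.00238 = $534,660 × 0.00238 = $1,272.4908
City of Orrin Falls: ($647,660 − $113,000) × 0.008 = $534,660 × 0.008 = $4,277.28
Briarton Township: ($647,660 − $113,000) × 0.0018 = $534,660 × 0.0018 = $962.388
Ashby County: ($647,660 − $113,000) × 0.00789 = $534,660 × 0.00789 = $4,218.4674
Linden USD: $647,660 × 0.0203 = $13,147.498
Total = $23,878.1242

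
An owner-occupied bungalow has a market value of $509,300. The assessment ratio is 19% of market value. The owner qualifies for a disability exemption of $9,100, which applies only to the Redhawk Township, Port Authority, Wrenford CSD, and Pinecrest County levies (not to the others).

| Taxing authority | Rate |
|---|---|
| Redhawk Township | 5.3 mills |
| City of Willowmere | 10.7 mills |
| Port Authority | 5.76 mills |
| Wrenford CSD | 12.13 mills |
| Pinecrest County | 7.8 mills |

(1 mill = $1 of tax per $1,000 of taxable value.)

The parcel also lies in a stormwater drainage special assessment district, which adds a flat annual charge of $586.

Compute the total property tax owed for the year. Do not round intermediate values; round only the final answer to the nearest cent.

Assessed value = $509,300 × 0.19 = $96,767
Redhawk Township: ($96,767 − $9,100) × 0.0053 = $87,667 × 0.0053 = $464.6351
City of Willowmere: $96,767 × 0.0107 = $1,035.4069
Port Authority: ($96,767 − $9,100) × 0.00576 = $87,667 × 0.00576 = $504.96192
Wrenford CSD: ($96,767 − $9,100) × 0.01213 = $87,667 × 0.01213 = $1,063.40071
Pinecrest County: ($96,767 − $9,100) × 0.0078 = $87,667 × 0.0078 = $683.8026
Levies subtotal = $3,752.20723
Total = $3,752.20723 + $586 = $4,338.20723

$4,338.21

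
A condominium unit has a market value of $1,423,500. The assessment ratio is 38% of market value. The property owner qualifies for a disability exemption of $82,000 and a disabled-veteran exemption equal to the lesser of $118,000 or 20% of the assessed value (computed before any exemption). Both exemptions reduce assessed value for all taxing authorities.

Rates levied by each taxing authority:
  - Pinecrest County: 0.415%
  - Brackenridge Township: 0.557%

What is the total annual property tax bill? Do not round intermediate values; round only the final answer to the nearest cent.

Assessed value = $1,423,500 × 0.38 = $540,930
Disabled-veteran exemption = min($118,000, 20% × $540,930) = min($118,000, $108,186) = $108,186 (percentage binds)
Taxable value = $540,930 − $82,000 − $108,186 = $350,744
Pinecrest County: $350,744 × 0.00415 = $1,455.5876
Brackenridge Township: $350,744 × 0.00557 = $1,953.64408
Total = $3,409.23168

$3,409.23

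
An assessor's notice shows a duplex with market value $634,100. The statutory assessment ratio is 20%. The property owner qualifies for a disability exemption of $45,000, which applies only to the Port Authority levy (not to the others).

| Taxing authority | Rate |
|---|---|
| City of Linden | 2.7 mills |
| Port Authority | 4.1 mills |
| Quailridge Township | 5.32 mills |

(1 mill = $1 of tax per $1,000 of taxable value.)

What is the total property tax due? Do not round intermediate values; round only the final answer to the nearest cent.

$1,352.56

Assessed value = $634,100 × 0.2 = $126,820
City of Linden: $126,820 × 0.0027 = $342.414
Port Authority: ($126,820 − $45,000) × 0.0041 = $81,820 × 0.0041 = $335.462
Quailridge Township: $126,820 × 0.00532 = $674.6824
Total = $1,352.5584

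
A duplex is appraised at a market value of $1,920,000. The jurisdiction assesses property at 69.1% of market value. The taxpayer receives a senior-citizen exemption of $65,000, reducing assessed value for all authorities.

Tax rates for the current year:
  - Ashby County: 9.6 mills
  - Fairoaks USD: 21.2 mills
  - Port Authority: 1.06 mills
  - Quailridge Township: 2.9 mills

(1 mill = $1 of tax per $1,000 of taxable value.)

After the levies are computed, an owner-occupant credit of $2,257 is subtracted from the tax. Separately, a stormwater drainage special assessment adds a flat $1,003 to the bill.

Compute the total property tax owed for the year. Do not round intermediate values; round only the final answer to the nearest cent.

Assessed value = $1,920,000 × 0.691 = $1,326,720
Taxable value = $1,326,720 − $65,000 = $1,261,720
Ashby County: $1,261,720 × 0.0096 = $12,112.512
Fairoaks USD: $1,261,720 × 0.0212 = $26,748.464
Port Authority: $1,261,720 × 0.00106 = $1,337.4232
Quailridge Township: $1,261,720 × 0.0029 = $3,658.988
Levies subtotal = $43,857.3872
After credit = $43,857.3872 − $2,257 = $41,600.3872
Total = $41,600.3872 + $1,003 = $42,603.3872

$42,603.39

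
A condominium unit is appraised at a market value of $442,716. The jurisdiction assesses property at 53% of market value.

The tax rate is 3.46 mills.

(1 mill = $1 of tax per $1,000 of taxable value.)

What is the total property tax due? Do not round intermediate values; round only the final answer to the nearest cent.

Assessed value = $442,716 × 0.53 = $234,639.48
Tax = $234,639.48 × 0.00346 = $811.8526008

$811.85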